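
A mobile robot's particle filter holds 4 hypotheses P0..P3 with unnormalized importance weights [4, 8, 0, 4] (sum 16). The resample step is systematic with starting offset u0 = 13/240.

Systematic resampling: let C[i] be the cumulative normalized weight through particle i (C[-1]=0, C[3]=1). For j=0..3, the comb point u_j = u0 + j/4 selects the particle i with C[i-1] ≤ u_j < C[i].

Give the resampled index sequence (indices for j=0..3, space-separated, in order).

C = [1/4, 3/4, 3/4, 1]
j=0: u_0=13/240 ∈ [0, 1/4) → index 0
j=1: u_1=73/240 ∈ [1/4, 3/4) → index 1
j=2: u_2=133/240 ∈ [1/4, 3/4) → index 1
j=3: u_3=193/240 ∈ [3/4, 1) → index 3

0 1 1 3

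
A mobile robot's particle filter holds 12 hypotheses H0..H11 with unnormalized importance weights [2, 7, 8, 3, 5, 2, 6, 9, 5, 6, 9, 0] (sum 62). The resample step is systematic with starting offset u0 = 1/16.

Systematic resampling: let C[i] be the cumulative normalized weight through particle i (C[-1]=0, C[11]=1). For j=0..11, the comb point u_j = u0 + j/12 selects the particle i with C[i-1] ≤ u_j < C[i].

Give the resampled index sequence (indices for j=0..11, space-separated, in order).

C = [1/31, 9/62, 17/62, 10/31, 25/62, 27/62, 33/62, 21/31, 47/62, 53/62, 1, 1]
j=0: u_0=1/16 ∈ [1/31, 9/62) → index 1
j=1: u_1=7/48 ∈ [9/62, 17/62) → index 2
j=2: u_2=11/48 ∈ [9/62, 17/62) → index 2
j=3: u_3=5/16 ∈ [17/62, 10/31) → index 3
j=4: u_4=19/48 ∈ [10/31, 25/62) → index 4
j=5: u_5=23/48 ∈ [27/62, 33/62) → index 6
j=6: u_6=9/16 ∈ [33/62, 21/31) → index 7
j=7: u_7=31/48 ∈ [33/62, 21/31) → index 7
j=8: u_8=35/48 ∈ [21/31, 47/62) → index 8
j=9: u_9=13/16 ∈ [47/62, 53/62) → index 9
j=10: u_10=43/48 ∈ [53/62, 1) → index 10
j=11: u_11=47/48 ∈ [53/62, 1) → index 10

1 2 2 3 4 6 7 7 8 9 10 10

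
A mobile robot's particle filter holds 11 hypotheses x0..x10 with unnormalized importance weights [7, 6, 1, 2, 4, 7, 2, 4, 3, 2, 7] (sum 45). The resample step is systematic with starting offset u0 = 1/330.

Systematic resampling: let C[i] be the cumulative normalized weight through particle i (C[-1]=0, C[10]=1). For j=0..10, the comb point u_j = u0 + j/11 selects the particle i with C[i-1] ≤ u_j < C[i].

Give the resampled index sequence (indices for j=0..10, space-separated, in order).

0 0 1 1 4 5 5 6 7 9 10

C = [7/45, 13/45, 14/45, 16/45, 4/9, 3/5, 29/45, 11/15, 4/5, 38/45, 1]
j=0: u_0=1/330 ∈ [0, 7/45) → index 0
j=1: u_1=31/330 ∈ [0, 7/45) → index 0
j=2: u_2=61/330 ∈ [7/45, 13/45) → index 1
j=3: u_3=91/330 ∈ [7/45, 13/45) → index 1
j=4: u_4=11/30 ∈ [16/45, 4/9) → index 4
j=5: u_5=151/330 ∈ [4/9, 3/5) → index 5
j=6: u_6=181/330 ∈ [4/9, 3/5) → index 5
j=7: u_7=211/330 ∈ [3/5, 29/45) → index 6
j=8: u_8=241/330 ∈ [29/45, 11/15) → index 7
j=9: u_9=271/330 ∈ [4/5, 38/45) → index 9
j=10: u_10=301/330 ∈ [38/45, 1) → index 10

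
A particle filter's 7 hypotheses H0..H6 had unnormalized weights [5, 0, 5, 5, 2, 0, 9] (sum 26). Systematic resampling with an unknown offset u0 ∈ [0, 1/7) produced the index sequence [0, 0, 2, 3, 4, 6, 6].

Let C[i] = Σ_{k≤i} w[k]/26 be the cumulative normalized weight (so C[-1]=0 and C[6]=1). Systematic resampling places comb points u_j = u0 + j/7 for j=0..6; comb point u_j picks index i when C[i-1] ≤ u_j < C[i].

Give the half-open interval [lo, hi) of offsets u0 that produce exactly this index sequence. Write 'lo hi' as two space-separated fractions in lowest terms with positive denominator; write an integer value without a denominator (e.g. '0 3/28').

C = [5/26, 5/26, 5/13, 15/26, 17/26, 17/26, 1]
j=0 picked index 0: u0 ∈ [0, 5/26)
j=1 picked index 0: u0 ∈ [-1/7, 9/182)
j=2 picked index 2: u0 ∈ [-17/182, 9/91)
j=3 picked index 3: u0 ∈ [-4/91, 27/182)
j=4 picked index 4: u0 ∈ [1/182, 15/182)
j=5 picked index 6: u0 ∈ [-11/182, 2/7)
j=6 picked index 6: u0 ∈ [-37/182, 1/7)
intersection: [1/182, 9/182)

1/182 9/182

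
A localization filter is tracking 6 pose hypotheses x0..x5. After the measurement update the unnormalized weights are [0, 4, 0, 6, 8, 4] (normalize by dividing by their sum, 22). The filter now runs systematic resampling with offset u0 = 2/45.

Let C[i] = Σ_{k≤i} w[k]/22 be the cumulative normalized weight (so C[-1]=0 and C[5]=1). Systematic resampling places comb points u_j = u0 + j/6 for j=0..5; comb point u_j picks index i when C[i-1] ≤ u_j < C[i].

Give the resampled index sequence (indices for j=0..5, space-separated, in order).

1 3 3 4 4 5

C = [0, 2/11, 2/11, 5/11, 9/11, 1]
j=0: u_0=2/45 ∈ [0, 2/11) → index 1
j=1: u_1=19/90 ∈ [2/11, 5/11) → index 3
j=2: u_2=17/45 ∈ [2/11, 5/11) → index 3
j=3: u_3=49/90 ∈ [5/11, 9/11) → index 4
j=4: u_4=32/45 ∈ [5/11, 9/11) → index 4
j=5: u_5=79/90 ∈ [9/11, 1) → index 5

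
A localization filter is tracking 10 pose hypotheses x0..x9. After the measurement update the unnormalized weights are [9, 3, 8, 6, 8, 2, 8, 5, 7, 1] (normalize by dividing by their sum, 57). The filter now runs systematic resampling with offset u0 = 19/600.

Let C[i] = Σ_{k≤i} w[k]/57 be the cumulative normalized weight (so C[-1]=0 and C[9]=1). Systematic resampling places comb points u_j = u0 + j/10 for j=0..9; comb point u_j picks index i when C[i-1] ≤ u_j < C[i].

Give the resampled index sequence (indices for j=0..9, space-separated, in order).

0 0 2 2 3 4 6 6 7 8

C = [3/19, 4/19, 20/57, 26/57, 34/57, 12/19, 44/57, 49/57, 56/57, 1]
j=0: u_0=19/600 ∈ [0, 3/19) → index 0
j=1: u_1=79/600 ∈ [0, 3/19) → index 0
j=2: u_2=139/600 ∈ [4/19, 20/57) → index 2
j=3: u_3=199/600 ∈ [4/19, 20/57) → index 2
j=4: u_4=259/600 ∈ [20/57, 26/57) → index 3
j=5: u_5=319/600 ∈ [26/57, 34/57) → index 4
j=6: u_6=379/600 ∈ [12/19, 44/57) → index 6
j=7: u_7=439/600 ∈ [12/19, 44/57) → index 6
j=8: u_8=499/600 ∈ [44/57, 49/57) → index 7
j=9: u_9=559/600 ∈ [49/57, 56/57) → index 8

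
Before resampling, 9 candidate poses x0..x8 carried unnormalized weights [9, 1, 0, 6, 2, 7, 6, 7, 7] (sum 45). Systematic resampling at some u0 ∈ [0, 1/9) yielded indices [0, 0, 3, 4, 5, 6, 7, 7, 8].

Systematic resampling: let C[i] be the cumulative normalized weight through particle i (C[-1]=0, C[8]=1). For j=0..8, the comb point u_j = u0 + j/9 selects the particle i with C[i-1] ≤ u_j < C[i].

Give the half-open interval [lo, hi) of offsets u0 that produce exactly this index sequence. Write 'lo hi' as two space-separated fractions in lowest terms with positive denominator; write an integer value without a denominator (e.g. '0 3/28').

C = [1/5, 2/9, 2/9, 16/45, 2/5, 5/9, 31/45, 38/45, 1]
j=0 picked index 0: u0 ∈ [0, 1/5)
j=1 picked index 0: u0 ∈ [-1/9, 4/45)
j=2 picked index 3: u0 ∈ [0, 2/15)
j=3 picked index 4: u0 ∈ [1/45, 1/15)
j=4 picked index 5: u0 ∈ [-2/45, 1/9)
j=5 picked index 6: u0 ∈ [0, 2/15)
j=6 picked index 7: u0 ∈ [1/45, 8/45)
j=7 picked index 7: u0 ∈ [-4/45, 1/15)
j=8 picked index 8: u0 ∈ [-2/45, 1/9)
intersection: [1/45, 1/15)

1/45 1/15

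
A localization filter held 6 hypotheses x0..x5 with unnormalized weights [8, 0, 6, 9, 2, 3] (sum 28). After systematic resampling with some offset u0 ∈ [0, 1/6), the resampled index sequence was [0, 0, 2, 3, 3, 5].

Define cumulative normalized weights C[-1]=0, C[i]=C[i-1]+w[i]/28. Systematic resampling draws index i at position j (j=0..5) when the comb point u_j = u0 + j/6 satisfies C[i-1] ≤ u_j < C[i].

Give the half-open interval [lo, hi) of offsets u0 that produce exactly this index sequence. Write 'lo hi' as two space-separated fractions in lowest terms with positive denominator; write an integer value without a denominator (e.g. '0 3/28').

C = [2/7, 2/7, 1/2, 23/28, 25/28, 1]
j=0 picked index 0: u0 ∈ [0, 2/7)
j=1 picked index 0: u0 ∈ [-1/6, 5/42)
j=2 picked index 2: u0 ∈ [-1/21, 1/6)
j=3 picked index 3: u0 ∈ [0, 9/28)
j=4 picked index 3: u0 ∈ [-1/6, 13/84)
j=5 picked index 5: u0 ∈ [5/84, 1/6)
intersection: [5/84, 5/42)

5/84 5/42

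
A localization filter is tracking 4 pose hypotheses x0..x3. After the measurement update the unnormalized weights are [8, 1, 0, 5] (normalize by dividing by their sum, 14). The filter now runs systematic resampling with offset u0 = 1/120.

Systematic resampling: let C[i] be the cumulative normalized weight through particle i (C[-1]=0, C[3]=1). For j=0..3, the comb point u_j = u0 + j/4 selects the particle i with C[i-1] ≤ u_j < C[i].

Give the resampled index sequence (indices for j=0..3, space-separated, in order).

C = [4/7, 9/14, 9/14, 1]
j=0: u_0=1/120 ∈ [0, 4/7) → index 0
j=1: u_1=31/120 ∈ [0, 4/7) → index 0
j=2: u_2=61/120 ∈ [0, 4/7) → index 0
j=3: u_3=91/120 ∈ [9/14, 1) → index 3

0 0 0 3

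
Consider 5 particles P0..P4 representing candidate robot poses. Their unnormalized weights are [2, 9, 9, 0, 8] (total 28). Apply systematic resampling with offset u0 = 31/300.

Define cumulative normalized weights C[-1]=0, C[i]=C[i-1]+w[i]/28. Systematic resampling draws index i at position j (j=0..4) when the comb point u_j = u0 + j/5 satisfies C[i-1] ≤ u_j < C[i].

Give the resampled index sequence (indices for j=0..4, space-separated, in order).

C = [1/14, 11/28, 5/7, 5/7, 1]
j=0: u_0=31/300 ∈ [1/14, 11/28) → index 1
j=1: u_1=91/300 ∈ [1/14, 11/28) → index 1
j=2: u_2=151/300 ∈ [11/28, 5/7) → index 2
j=3: u_3=211/300 ∈ [11/28, 5/7) → index 2
j=4: u_4=271/300 ∈ [5/7, 1) → index 4

1 1 2 2 4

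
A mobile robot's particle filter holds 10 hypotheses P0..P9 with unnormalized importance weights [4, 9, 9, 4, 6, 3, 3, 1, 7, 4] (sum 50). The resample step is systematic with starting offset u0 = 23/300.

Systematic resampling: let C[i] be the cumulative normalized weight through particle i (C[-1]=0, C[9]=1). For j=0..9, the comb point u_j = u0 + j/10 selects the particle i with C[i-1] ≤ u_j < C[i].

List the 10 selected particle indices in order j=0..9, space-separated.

C = [2/25, 13/50, 11/25, 13/25, 16/25, 7/10, 19/25, 39/50, 23/25, 1]
j=0: u_0=23/300 ∈ [0, 2/25) → index 0
j=1: u_1=53/300 ∈ [2/25, 13/50) → index 1
j=2: u_2=83/300 ∈ [13/50, 11/25) → index 2
j=3: u_3=113/300 ∈ [13/50, 11/25) → index 2
j=4: u_4=143/300 ∈ [11/25, 13/25) → index 3
j=5: u_5=173/300 ∈ [13/25, 16/25) → index 4
j=6: u_6=203/300 ∈ [16/25, 7/10) → index 5
j=7: u_7=233/300 ∈ [19/25, 39/50) → index 7
j=8: u_8=263/300 ∈ [39/50, 23/25) → index 8
j=9: u_9=293/300 ∈ [23/25, 1) → index 9

0 1 2 2 3 4 5 7 8 9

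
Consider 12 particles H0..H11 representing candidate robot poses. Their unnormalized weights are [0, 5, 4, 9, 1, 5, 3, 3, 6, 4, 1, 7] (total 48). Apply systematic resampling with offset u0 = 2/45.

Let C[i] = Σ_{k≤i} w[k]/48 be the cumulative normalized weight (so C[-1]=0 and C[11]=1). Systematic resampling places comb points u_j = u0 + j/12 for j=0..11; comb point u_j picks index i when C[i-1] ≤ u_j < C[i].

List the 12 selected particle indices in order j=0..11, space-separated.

1 2 3 3 4 5 6 8 8 9 11 11

C = [0, 5/48, 3/16, 3/8, 19/48, 1/2, 9/16, 5/8, 3/4, 5/6, 41/48, 1]
j=0: u_0=2/45 ∈ [0, 5/48) → index 1
j=1: u_1=23/180 ∈ [5/48, 3/16) → index 2
j=2: u_2=19/90 ∈ [3/16, 3/8) → index 3
j=3: u_3=53/180 ∈ [3/16, 3/8) → index 3
j=4: u_4=17/45 ∈ [3/8, 19/48) → index 4
j=5: u_5=83/180 ∈ [19/48, 1/2) → index 5
j=6: u_6=49/90 ∈ [1/2, 9/16) → index 6
j=7: u_7=113/180 ∈ [5/8, 3/4) → index 8
j=8: u_8=32/45 ∈ [5/8, 3/4) → index 8
j=9: u_9=143/180 ∈ [3/4, 5/6) → index 9
j=10: u_10=79/90 ∈ [41/48, 1) → index 11
j=11: u_11=173/180 ∈ [41/48, 1) → index 11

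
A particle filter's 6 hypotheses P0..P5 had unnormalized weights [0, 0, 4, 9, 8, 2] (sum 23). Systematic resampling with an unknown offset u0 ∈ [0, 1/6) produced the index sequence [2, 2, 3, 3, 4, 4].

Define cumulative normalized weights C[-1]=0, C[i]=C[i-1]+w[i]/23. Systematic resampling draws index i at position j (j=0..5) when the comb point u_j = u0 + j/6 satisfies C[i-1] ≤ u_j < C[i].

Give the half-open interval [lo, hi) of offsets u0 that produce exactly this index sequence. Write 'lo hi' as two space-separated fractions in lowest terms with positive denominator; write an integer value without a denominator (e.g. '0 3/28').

C = [0, 0, 4/23, 13/23, 21/23, 1]
j=0 picked index 2: u0 ∈ [0, 4/23)
j=1 picked index 2: u0 ∈ [-1/6, 1/138)
j=2 picked index 3: u0 ∈ [-11/69, 16/69)
j=3 picked index 3: u0 ∈ [-15/46, 3/46)
j=4 picked index 4: u0 ∈ [-7/69, 17/69)
j=5 picked index 4: u0 ∈ [-37/138, 11/138)
intersection: [0, 1/138)

0 1/138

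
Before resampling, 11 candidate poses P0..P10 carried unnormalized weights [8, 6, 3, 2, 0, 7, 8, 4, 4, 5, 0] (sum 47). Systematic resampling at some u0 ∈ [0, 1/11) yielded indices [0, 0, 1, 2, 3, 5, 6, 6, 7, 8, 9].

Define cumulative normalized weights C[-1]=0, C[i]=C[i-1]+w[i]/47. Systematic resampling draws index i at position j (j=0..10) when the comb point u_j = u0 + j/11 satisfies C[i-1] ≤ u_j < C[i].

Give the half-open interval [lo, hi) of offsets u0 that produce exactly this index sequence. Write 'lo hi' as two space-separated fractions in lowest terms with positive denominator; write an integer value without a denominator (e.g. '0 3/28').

C = [8/47, 14/47, 17/47, 19/47, 19/47, 26/47, 34/47, 38/47, 42/47, 1, 1]
j=0 picked index 0: u0 ∈ [0, 8/47)
j=1 picked index 0: u0 ∈ [-1/11, 41/517)
j=2 picked index 1: u0 ∈ [-6/517, 60/517)
j=3 picked index 2: u0 ∈ [13/517, 46/517)
j=4 picked index 3: u0 ∈ [-1/517, 21/517)
j=5 picked index 5: u0 ∈ [-26/517, 51/517)
j=6 picked index 6: u0 ∈ [4/517, 92/517)
j=7 picked index 6: u0 ∈ [-43/517, 45/517)
j=8 picked index 7: u0 ∈ [-2/517, 42/517)
j=9 picked index 8: u0 ∈ [-5/517, 39/517)
j=10 picked index 9: u0 ∈ [-8/517, 1/11)
intersection: [13/517, 21/517)

13/517 21/517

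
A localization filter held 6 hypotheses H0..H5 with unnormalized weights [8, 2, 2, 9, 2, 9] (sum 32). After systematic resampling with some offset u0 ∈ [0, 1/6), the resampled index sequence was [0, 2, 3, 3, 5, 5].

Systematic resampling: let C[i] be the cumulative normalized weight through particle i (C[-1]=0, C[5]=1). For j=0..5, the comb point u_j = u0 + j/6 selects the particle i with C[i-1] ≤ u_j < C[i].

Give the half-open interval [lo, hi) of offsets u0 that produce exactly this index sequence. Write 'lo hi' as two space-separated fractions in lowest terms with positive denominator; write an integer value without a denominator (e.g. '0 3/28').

7/48 5/32

C = [1/4, 5/16, 3/8, 21/32, 23/32, 1]
j=0 picked index 0: u0 ∈ [0, 1/4)
j=1 picked index 2: u0 ∈ [7/48, 5/24)
j=2 picked index 3: u0 ∈ [1/24, 31/96)
j=3 picked index 3: u0 ∈ [-1/8, 5/32)
j=4 picked index 5: u0 ∈ [5/96, 1/3)
j=5 picked index 5: u0 ∈ [-11/96, 1/6)
intersection: [7/48, 5/32)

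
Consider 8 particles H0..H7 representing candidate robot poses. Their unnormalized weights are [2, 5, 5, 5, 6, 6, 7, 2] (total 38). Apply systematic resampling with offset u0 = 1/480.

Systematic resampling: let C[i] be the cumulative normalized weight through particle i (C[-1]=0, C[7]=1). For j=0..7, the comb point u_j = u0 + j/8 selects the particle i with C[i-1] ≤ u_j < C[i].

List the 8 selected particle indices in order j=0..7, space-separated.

C = [1/19, 7/38, 6/19, 17/38, 23/38, 29/38, 18/19, 1]
j=0: u_0=1/480 ∈ [0, 1/19) → index 0
j=1: u_1=61/480 ∈ [1/19, 7/38) → index 1
j=2: u_2=121/480 ∈ [7/38, 6/19) → index 2
j=3: u_3=181/480 ∈ [6/19, 17/38) → index 3
j=4: u_4=241/480 ∈ [17/38, 23/38) → index 4
j=5: u_5=301/480 ∈ [23/38, 29/38) → index 5
j=6: u_6=361/480 ∈ [23/38, 29/38) → index 5
j=7: u_7=421/480 ∈ [29/38, 18/19) → index 6

0 1 2 3 4 5 5 6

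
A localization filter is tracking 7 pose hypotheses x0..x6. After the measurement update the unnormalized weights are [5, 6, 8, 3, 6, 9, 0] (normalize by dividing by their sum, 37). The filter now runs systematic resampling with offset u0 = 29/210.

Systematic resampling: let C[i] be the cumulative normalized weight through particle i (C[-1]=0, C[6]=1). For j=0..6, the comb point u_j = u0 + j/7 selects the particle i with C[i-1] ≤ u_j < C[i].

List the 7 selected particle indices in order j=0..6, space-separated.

1 1 2 3 4 5 5

C = [5/37, 11/37, 19/37, 22/37, 28/37, 1, 1]
j=0: u_0=29/210 ∈ [5/37, 11/37) → index 1
j=1: u_1=59/210 ∈ [5/37, 11/37) → index 1
j=2: u_2=89/210 ∈ [11/37, 19/37) → index 2
j=3: u_3=17/30 ∈ [19/37, 22/37) → index 3
j=4: u_4=149/210 ∈ [22/37, 28/37) → index 4
j=5: u_5=179/210 ∈ [28/37, 1) → index 5
j=6: u_6=209/210 ∈ [28/37, 1) → index 5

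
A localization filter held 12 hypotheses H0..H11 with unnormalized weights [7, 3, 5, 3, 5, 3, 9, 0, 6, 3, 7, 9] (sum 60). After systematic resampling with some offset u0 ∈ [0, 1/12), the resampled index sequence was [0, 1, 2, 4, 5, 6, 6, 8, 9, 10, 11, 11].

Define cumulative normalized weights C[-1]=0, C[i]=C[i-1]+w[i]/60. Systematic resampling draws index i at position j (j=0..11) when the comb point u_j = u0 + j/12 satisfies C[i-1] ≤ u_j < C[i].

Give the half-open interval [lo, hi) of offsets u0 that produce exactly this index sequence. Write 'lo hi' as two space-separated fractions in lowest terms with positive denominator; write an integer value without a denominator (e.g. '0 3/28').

C = [7/60, 1/6, 1/4, 3/10, 23/60, 13/30, 7/12, 7/12, 41/60, 11/15, 17/20, 1]
j=0 picked index 0: u0 ∈ [0, 7/60)
j=1 picked index 1: u0 ∈ [1/30, 1/12)
j=2 picked index 2: u0 ∈ [0, 1/12)
j=3 picked index 4: u0 ∈ [1/20, 2/15)
j=4 picked index 5: u0 ∈ [1/20, 1/10)
j=5 picked index 6: u0 ∈ [1/60, 1/6)
j=6 picked index 6: u0 ∈ [-1/15, 1/12)
j=7 picked index 8: u0 ∈ [0, 1/10)
j=8 picked index 9: u0 ∈ [1/60, 1/15)
j=9 picked index 10: u0 ∈ [-1/60, 1/10)
j=10 picked index 11: u0 ∈ [1/60, 1/6)
j=11 picked index 11: u0 ∈ [-1/15, 1/12)
intersection: [1/20, 1/15)

1/20 1/15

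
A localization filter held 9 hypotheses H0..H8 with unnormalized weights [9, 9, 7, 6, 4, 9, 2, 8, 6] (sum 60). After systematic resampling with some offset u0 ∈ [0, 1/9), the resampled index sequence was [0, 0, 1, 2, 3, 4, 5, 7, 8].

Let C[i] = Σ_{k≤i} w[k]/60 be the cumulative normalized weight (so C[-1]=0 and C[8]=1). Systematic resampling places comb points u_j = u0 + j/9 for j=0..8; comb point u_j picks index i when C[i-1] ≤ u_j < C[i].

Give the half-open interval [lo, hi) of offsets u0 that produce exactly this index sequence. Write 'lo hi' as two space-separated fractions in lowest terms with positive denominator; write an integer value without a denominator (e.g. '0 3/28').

C = [3/20, 3/10, 5/12, 31/60, 7/12, 11/15, 23/30, 9/10, 1]
j=0 picked index 0: u0 ∈ [0, 3/20)
j=1 picked index 0: u0 ∈ [-1/9, 7/180)
j=2 picked index 1: u0 ∈ [-13/180, 7/90)
j=3 picked index 2: u0 ∈ [-1/30, 1/12)
j=4 picked index 3: u0 ∈ [-1/36, 13/180)
j=5 picked index 4: u0 ∈ [-7/180, 1/36)
j=6 picked index 5: u0 ∈ [-1/12, 1/15)
j=7 picked index 7: u0 ∈ [-1/90, 11/90)
j=8 picked index 8: u0 ∈ [1/90, 1/9)
intersection: [1/90, 1/36)

1/90 1/36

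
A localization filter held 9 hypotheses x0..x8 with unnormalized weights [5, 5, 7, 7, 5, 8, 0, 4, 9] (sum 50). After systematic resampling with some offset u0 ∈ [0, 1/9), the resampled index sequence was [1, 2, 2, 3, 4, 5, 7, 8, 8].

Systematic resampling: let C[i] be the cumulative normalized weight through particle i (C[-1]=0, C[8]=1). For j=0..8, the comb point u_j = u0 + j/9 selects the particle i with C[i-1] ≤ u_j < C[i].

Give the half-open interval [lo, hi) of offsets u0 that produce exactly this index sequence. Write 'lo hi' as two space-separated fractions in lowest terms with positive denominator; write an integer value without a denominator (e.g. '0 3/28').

1/10 1/9

C = [1/10, 1/5, 17/50, 12/25, 29/50, 37/50, 37/50, 41/50, 1]
j=0 picked index 1: u0 ∈ [1/10, 1/5)
j=1 picked index 2: u0 ∈ [4/45, 103/450)
j=2 picked index 2: u0 ∈ [-1/45, 53/450)
j=3 picked index 3: u0 ∈ [1/150, 11/75)
j=4 picked index 4: u0 ∈ [8/225, 61/450)
j=5 picked index 5: u0 ∈ [11/450, 83/450)
j=6 picked index 7: u0 ∈ [11/150, 23/150)
j=7 picked index 8: u0 ∈ [19/450, 2/9)
j=8 picked index 8: u0 ∈ [-31/450, 1/9)
intersection: [1/10, 1/9)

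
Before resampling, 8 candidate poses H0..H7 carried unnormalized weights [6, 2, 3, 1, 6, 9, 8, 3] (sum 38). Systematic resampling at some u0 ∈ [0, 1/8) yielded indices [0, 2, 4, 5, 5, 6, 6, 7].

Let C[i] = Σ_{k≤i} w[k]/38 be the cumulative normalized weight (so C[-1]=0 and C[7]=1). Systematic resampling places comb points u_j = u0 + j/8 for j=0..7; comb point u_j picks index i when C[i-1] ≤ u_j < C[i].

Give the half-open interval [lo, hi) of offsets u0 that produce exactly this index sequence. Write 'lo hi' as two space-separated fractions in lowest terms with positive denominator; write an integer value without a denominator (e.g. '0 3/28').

15/152 1/8

C = [3/19, 4/19, 11/38, 6/19, 9/19, 27/38, 35/38, 1]
j=0 picked index 0: u0 ∈ [0, 3/19)
j=1 picked index 2: u0 ∈ [13/152, 25/152)
j=2 picked index 4: u0 ∈ [5/76, 17/76)
j=3 picked index 5: u0 ∈ [15/152, 51/152)
j=4 picked index 5: u0 ∈ [-1/38, 4/19)
j=5 picked index 6: u0 ∈ [13/152, 45/152)
j=6 picked index 6: u0 ∈ [-3/76, 13/76)
j=7 picked index 7: u0 ∈ [7/152, 1/8)
intersection: [15/152, 1/8)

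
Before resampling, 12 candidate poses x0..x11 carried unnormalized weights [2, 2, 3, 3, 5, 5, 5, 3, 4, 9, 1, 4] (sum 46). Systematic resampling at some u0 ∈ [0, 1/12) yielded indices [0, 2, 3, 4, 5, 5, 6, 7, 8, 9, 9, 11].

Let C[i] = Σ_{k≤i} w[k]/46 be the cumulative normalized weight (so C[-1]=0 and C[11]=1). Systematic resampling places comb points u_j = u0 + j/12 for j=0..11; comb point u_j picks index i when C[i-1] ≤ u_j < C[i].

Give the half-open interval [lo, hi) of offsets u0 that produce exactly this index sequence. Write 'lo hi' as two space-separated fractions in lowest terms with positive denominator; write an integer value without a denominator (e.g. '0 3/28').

C = [1/23, 2/23, 7/46, 5/23, 15/46, 10/23, 25/46, 14/23, 16/23, 41/46, 21/23, 1]
j=0 picked index 0: u0 ∈ [0, 1/23)
j=1 picked index 2: u0 ∈ [1/276, 19/276)
j=2 picked index 3: u0 ∈ [-1/69, 7/138)
j=3 picked index 4: u0 ∈ [-3/92, 7/92)
j=4 picked index 5: u0 ∈ [-1/138, 7/69)
j=5 picked index 5: u0 ∈ [-25/276, 5/276)
j=6 picked index 6: u0 ∈ [-3/46, 1/23)
j=7 picked index 7: u0 ∈ [-11/276, 7/276)
j=8 picked index 8: u0 ∈ [-4/69, 2/69)
j=9 picked index 9: u0 ∈ [-5/92, 13/92)
j=10 picked index 9: u0 ∈ [-19/138, 4/69)
j=11 picked index 11: u0 ∈ [-1/276, 1/12)
intersection: [1/276, 5/276)

1/276 5/276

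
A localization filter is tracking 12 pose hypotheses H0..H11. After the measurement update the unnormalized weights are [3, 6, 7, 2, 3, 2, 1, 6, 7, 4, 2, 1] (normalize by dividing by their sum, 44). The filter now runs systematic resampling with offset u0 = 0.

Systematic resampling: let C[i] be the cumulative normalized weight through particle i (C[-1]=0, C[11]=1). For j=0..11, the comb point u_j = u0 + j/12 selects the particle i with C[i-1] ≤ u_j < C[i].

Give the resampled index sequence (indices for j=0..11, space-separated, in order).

C = [3/44, 9/44, 4/11, 9/22, 21/44, 23/44, 6/11, 15/22, 37/44, 41/44, 43/44, 1]
j=0: u_0=0 ∈ [0, 3/44) → index 0
j=1: u_1=1/12 ∈ [3/44, 9/44) → index 1
j=2: u_2=1/6 ∈ [3/44, 9/44) → index 1
j=3: u_3=1/4 ∈ [9/44, 4/11) → index 2
j=4: u_4=1/3 ∈ [9/44, 4/11) → index 2
j=5: u_5=5/12 ∈ [9/22, 21/44) → index 4
j=6: u_6=1/2 ∈ [21/44, 23/44) → index 5
j=7: u_7=7/12 ∈ [6/11, 15/22) → index 7
j=8: u_8=2/3 ∈ [6/11, 15/22) → index 7
j=9: u_9=3/4 ∈ [15/22, 37/44) → index 8
j=10: u_10=5/6 ∈ [15/22, 37/44) → index 8
j=11: u_11=11/12 ∈ [37/44, 41/44) → index 9

0 1 1 2 2 4 5 7 7 8 8 9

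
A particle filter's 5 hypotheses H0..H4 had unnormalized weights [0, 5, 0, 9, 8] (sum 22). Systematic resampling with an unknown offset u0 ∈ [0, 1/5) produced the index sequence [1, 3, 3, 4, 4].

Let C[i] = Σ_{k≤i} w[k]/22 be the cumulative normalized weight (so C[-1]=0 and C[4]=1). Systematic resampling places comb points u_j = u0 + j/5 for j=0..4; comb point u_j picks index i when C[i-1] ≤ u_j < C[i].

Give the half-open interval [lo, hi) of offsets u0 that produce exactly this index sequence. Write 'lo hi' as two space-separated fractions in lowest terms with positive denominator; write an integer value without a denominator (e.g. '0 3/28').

2/55 1/5

C = [0, 5/22, 5/22, 7/11, 1]
j=0 picked index 1: u0 ∈ [0, 5/22)
j=1 picked index 3: u0 ∈ [3/110, 24/55)
j=2 picked index 3: u0 ∈ [-19/110, 13/55)
j=3 picked index 4: u0 ∈ [2/55, 2/5)
j=4 picked index 4: u0 ∈ [-9/55, 1/5)
intersection: [2/55, 1/5)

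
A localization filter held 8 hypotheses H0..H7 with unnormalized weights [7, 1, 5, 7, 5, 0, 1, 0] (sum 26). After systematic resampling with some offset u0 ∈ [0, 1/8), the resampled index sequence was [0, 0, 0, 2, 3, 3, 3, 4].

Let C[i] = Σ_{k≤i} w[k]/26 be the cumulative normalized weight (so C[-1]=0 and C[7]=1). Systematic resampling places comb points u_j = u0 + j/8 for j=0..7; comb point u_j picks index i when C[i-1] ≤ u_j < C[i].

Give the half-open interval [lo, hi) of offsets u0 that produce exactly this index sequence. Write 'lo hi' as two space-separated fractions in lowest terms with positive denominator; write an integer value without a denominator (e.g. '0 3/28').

C = [7/26, 4/13, 1/2, 10/13, 25/26, 25/26, 1, 1]
j=0 picked index 0: u0 ∈ [0, 7/26)
j=1 picked index 0: u0 ∈ [-1/8, 15/104)
j=2 picked index 0: u0 ∈ [-1/4, 1/52)
j=3 picked index 2: u0 ∈ [-7/104, 1/8)
j=4 picked index 3: u0 ∈ [0, 7/26)
j=5 picked index 3: u0 ∈ [-1/8, 15/104)
j=6 picked index 3: u0 ∈ [-1/4, 1/52)
j=7 picked index 4: u0 ∈ [-11/104, 9/104)
intersection: [0, 1/52)

0 1/52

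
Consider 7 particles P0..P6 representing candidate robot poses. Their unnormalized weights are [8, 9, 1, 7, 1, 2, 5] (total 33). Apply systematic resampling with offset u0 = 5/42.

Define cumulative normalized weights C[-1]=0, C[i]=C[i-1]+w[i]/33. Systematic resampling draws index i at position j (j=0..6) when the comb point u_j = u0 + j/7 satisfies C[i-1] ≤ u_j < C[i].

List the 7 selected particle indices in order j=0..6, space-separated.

0 1 1 3 3 5 6

C = [8/33, 17/33, 6/11, 25/33, 26/33, 28/33, 1]
j=0: u_0=5/42 ∈ [0, 8/33) → index 0
j=1: u_1=11/42 ∈ [8/33, 17/33) → index 1
j=2: u_2=17/42 ∈ [8/33, 17/33) → index 1
j=3: u_3=23/42 ∈ [6/11, 25/33) → index 3
j=4: u_4=29/42 ∈ [6/11, 25/33) → index 3
j=5: u_5=5/6 ∈ [26/33, 28/33) → index 5
j=6: u_6=41/42 ∈ [28/33, 1) → index 6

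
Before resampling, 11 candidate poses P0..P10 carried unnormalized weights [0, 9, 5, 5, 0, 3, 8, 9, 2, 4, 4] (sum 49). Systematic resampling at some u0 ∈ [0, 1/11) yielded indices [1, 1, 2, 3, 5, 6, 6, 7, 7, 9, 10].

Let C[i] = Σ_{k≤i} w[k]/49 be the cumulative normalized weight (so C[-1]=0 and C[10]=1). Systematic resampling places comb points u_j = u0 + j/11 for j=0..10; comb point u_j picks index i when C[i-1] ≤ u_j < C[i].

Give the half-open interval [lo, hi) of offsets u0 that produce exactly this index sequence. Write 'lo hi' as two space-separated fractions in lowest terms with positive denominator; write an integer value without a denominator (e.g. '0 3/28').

13/539 36/539

C = [0, 9/49, 2/7, 19/49, 19/49, 22/49, 30/49, 39/49, 41/49, 45/49, 1]
j=0 picked index 1: u0 ∈ [0, 9/49)
j=1 picked index 1: u0 ∈ [-1/11, 50/539)
j=2 picked index 2: u0 ∈ [1/539, 8/77)
j=3 picked index 3: u0 ∈ [1/77, 62/539)
j=4 picked index 5: u0 ∈ [13/539, 46/539)
j=5 picked index 6: u0 ∈ [-3/539, 85/539)
j=6 picked index 6: u0 ∈ [-52/539, 36/539)
j=7 picked index 7: u0 ∈ [-13/539, 86/539)
j=8 picked index 7: u0 ∈ [-62/539, 37/539)
j=9 picked index 9: u0 ∈ [10/539, 54/539)
j=10 picked index 10: u0 ∈ [5/539, 1/11)
intersection: [13/539, 36/539)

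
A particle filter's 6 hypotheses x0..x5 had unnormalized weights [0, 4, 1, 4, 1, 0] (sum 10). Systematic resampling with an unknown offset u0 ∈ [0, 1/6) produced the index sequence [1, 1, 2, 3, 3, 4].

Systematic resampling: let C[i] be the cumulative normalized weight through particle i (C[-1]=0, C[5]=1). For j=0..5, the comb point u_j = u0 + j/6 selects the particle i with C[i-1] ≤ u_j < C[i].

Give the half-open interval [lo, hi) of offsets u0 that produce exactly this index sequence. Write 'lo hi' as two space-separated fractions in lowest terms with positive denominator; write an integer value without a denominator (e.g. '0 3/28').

C = [0, 2/5, 1/2, 9/10, 1, 1]
j=0 picked index 1: u0 ∈ [0, 2/5)
j=1 picked index 1: u0 ∈ [-1/6, 7/30)
j=2 picked index 2: u0 ∈ [1/15, 1/6)
j=3 picked index 3: u0 ∈ [0, 2/5)
j=4 picked index 3: u0 ∈ [-1/6, 7/30)
j=5 picked index 4: u0 ∈ [1/15, 1/6)
intersection: [1/15, 1/6)

1/15 1/6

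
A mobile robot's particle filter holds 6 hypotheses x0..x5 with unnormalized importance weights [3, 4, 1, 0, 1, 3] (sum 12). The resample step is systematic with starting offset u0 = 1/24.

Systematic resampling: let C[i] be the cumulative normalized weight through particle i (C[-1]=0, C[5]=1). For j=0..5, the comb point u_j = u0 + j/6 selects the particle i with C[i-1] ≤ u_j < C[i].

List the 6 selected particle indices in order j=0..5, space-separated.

C = [1/4, 7/12, 2/3, 2/3, 3/4, 1]
j=0: u_0=1/24 ∈ [0, 1/4) → index 0
j=1: u_1=5/24 ∈ [0, 1/4) → index 0
j=2: u_2=3/8 ∈ [1/4, 7/12) → index 1
j=3: u_3=13/24 ∈ [1/4, 7/12) → index 1
j=4: u_4=17/24 ∈ [2/3, 3/4) → index 4
j=5: u_5=7/8 ∈ [3/4, 1) → index 5

0 0 1 1 4 5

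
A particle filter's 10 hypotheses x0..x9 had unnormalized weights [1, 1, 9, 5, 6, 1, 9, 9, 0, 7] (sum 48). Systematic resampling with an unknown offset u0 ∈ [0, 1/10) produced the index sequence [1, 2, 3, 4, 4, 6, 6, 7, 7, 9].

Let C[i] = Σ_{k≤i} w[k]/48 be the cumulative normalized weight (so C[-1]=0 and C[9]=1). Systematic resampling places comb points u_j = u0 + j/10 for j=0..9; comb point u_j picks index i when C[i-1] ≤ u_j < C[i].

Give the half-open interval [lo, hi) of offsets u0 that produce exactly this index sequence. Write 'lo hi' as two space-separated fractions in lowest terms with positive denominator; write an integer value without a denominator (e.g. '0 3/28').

C = [1/48, 1/24, 11/48, 1/3, 11/24, 23/48, 2/3, 41/48, 41/48, 1]
j=0 picked index 1: u0 ∈ [1/48, 1/24)
j=1 picked index 2: u0 ∈ [-7/120, 31/240)
j=2 picked index 3: u0 ∈ [7/240, 2/15)
j=3 picked index 4: u0 ∈ [1/30, 19/120)
j=4 picked index 4: u0 ∈ [-1/15, 7/120)
j=5 picked index 6: u0 ∈ [-1/48, 1/6)
j=6 picked index 6: u0 ∈ [-29/240, 1/15)
j=7 picked index 7: u0 ∈ [-1/30, 37/240)
j=8 picked index 7: u0 ∈ [-2/15, 13/240)
j=9 picked index 9: u0 ∈ [-11/240, 1/10)
intersection: [1/30, 1/24)

1/30 1/24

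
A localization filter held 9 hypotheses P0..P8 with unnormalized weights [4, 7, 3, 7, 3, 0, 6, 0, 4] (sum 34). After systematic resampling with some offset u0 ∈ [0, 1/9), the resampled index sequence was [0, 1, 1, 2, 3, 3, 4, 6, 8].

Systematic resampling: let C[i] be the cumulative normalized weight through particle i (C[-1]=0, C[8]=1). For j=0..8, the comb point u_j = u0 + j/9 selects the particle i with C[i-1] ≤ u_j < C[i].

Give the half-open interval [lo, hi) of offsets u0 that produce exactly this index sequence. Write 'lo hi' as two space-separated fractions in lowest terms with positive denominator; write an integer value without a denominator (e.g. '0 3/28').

C = [2/17, 11/34, 7/17, 21/34, 12/17, 12/17, 15/17, 15/17, 1]
j=0 picked index 0: u0 ∈ [0, 2/17)
j=1 picked index 1: u0 ∈ [1/153, 65/306)
j=2 picked index 1: u0 ∈ [-16/153, 31/306)
j=3 picked index 2: u0 ∈ [-1/102, 4/51)
j=4 picked index 3: u0 ∈ [-5/153, 53/306)
j=5 picked index 3: u0 ∈ [-22/153, 19/306)
j=6 picked index 4: u0 ∈ [-5/102, 2/51)
j=7 picked index 6: u0 ∈ [-11/153, 16/153)
j=8 picked index 8: u0 ∈ [-1/153, 1/9)
intersection: [1/153, 2/51)

1/153 2/51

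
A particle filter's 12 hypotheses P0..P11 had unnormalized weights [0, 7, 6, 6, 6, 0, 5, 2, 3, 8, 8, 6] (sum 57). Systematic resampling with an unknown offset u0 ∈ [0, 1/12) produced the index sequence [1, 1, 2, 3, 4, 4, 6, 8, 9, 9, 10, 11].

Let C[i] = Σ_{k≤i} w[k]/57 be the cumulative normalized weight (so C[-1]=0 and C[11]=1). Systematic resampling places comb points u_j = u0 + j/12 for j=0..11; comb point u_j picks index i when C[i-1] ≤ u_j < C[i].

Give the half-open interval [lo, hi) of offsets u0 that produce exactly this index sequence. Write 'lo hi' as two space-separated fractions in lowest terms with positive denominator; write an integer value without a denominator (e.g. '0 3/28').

0 1/228

C = [0, 7/57, 13/57, 1/3, 25/57, 25/57, 10/19, 32/57, 35/57, 43/57, 17/19, 1]
j=0 picked index 1: u0 ∈ [0, 7/57)
j=1 picked index 1: u0 ∈ [-1/12, 3/76)
j=2 picked index 2: u0 ∈ [-5/114, 7/114)
j=3 picked index 3: u0 ∈ [-5/228, 1/12)
j=4 picked index 4: u0 ∈ [0, 2/19)
j=5 picked index 4: u0 ∈ [-1/12, 5/228)
j=6 picked index 6: u0 ∈ [-7/114, 1/38)
j=7 picked index 8: u0 ∈ [-5/228, 7/228)
j=8 picked index 9: u0 ∈ [-1/19, 5/57)
j=9 picked index 9: u0 ∈ [-31/228, 1/228)
j=10 picked index 10: u0 ∈ [-3/38, 7/114)
j=11 picked index 11: u0 ∈ [-5/228, 1/12)
intersection: [0, 1/228)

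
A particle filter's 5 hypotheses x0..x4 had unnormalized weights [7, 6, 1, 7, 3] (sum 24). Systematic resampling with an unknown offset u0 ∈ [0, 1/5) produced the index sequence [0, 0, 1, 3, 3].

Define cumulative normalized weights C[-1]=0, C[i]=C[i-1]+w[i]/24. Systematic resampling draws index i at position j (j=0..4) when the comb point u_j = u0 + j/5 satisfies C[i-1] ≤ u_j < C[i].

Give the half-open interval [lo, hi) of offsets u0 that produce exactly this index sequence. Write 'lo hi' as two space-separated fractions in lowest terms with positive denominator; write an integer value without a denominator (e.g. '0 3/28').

0 3/40

C = [7/24, 13/24, 7/12, 7/8, 1]
j=0 picked index 0: u0 ∈ [0, 7/24)
j=1 picked index 0: u0 ∈ [-1/5, 11/120)
j=2 picked index 1: u0 ∈ [-13/120, 17/120)
j=3 picked index 3: u0 ∈ [-1/60, 11/40)
j=4 picked index 3: u0 ∈ [-13/60, 3/40)
intersection: [0, 3/40)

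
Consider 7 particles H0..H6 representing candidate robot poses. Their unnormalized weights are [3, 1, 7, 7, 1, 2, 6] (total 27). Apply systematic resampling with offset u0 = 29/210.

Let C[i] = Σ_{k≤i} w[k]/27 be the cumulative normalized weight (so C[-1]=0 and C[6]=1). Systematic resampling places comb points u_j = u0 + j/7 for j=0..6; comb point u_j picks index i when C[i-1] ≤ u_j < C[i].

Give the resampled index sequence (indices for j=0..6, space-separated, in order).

1 2 3 3 5 6 6

C = [1/9, 4/27, 11/27, 2/3, 19/27, 7/9, 1]
j=0: u_0=29/210 ∈ [1/9, 4/27) → index 1
j=1: u_1=59/210 ∈ [4/27, 11/27) → index 2
j=2: u_2=89/210 ∈ [11/27, 2/3) → index 3
j=3: u_3=17/30 ∈ [11/27, 2/3) → index 3
j=4: u_4=149/210 ∈ [19/27, 7/9) → index 5
j=5: u_5=179/210 ∈ [7/9, 1) → index 6
j=6: u_6=209/210 ∈ [7/9, 1) → index 6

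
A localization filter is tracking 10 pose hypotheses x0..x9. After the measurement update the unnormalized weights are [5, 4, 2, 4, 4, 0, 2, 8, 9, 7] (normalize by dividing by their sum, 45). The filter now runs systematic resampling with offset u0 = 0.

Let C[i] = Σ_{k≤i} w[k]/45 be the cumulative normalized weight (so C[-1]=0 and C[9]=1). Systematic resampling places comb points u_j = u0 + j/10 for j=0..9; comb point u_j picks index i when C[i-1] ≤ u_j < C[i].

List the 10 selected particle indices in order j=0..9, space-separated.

C = [1/9, 1/5, 11/45, 1/3, 19/45, 19/45, 7/15, 29/45, 38/45, 1]
j=0: u_0=0 ∈ [0, 1/9) → index 0
j=1: u_1=1/10 ∈ [0, 1/9) → index 0
j=2: u_2=1/5 ∈ [1/5, 11/45) → index 2
j=3: u_3=3/10 ∈ [11/45, 1/3) → index 3
j=4: u_4=2/5 ∈ [1/3, 19/45) → index 4
j=5: u_5=1/2 ∈ [7/15, 29/45) → index 7
j=6: u_6=3/5 ∈ [7/15, 29/45) → index 7
j=7: u_7=7/10 ∈ [29/45, 38/45) → index 8
j=8: u_8=4/5 ∈ [29/45, 38/45) → index 8
j=9: u_9=9/10 ∈ [38/45, 1) → index 9

0 0 2 3 4 7 7 8 8 9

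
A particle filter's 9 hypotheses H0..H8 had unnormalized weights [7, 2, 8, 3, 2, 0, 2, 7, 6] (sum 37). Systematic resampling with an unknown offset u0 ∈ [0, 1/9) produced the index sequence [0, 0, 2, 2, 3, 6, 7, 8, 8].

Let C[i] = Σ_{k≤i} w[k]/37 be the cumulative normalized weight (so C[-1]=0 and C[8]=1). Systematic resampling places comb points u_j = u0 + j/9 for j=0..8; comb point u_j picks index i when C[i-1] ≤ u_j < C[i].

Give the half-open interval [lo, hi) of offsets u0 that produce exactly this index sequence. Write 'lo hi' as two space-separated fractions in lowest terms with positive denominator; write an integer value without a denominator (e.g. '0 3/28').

20/333 26/333

C = [7/37, 9/37, 17/37, 20/37, 22/37, 22/37, 24/37, 31/37, 1]
j=0 picked index 0: u0 ∈ [0, 7/37)
j=1 picked index 0: u0 ∈ [-1/9, 26/333)
j=2 picked index 2: u0 ∈ [7/333, 79/333)
j=3 picked index 2: u0 ∈ [-10/111, 14/111)
j=4 picked index 3: u0 ∈ [5/333, 32/333)
j=5 picked index 6: u0 ∈ [13/333, 31/333)
j=6 picked index 7: u0 ∈ [-2/111, 19/111)
j=7 picked index 8: u0 ∈ [20/333, 2/9)
j=8 picked index 8: u0 ∈ [-17/333, 1/9)
intersection: [20/333, 26/333)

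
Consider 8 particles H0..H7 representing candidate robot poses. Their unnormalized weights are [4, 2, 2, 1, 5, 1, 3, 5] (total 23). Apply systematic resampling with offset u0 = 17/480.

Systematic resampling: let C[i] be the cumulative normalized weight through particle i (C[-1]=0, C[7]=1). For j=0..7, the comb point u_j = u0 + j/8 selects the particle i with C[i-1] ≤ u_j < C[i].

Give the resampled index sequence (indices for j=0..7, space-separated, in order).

C = [4/23, 6/23, 8/23, 9/23, 14/23, 15/23, 18/23, 1]
j=0: u_0=17/480 ∈ [0, 4/23) → index 0
j=1: u_1=77/480 ∈ [0, 4/23) → index 0
j=2: u_2=137/480 ∈ [6/23, 8/23) → index 2
j=3: u_3=197/480 ∈ [9/23, 14/23) → index 4
j=4: u_4=257/480 ∈ [9/23, 14/23) → index 4
j=5: u_5=317/480 ∈ [15/23, 18/23) → index 6
j=6: u_6=377/480 ∈ [18/23, 1) → index 7
j=7: u_7=437/480 ∈ [18/23, 1) → index 7

0 0 2 4 4 6 7 7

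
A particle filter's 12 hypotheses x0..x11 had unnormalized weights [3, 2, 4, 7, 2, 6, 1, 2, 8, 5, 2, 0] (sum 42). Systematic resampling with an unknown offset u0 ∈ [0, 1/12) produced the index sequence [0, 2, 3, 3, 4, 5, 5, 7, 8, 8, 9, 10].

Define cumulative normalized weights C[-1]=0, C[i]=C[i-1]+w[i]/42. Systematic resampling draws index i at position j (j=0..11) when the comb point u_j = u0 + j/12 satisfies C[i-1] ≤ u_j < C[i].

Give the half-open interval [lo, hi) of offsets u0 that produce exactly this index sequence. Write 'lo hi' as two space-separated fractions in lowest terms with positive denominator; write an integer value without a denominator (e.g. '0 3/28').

1/21 5/84

C = [1/14, 5/42, 3/14, 8/21, 3/7, 4/7, 25/42, 9/14, 5/6, 20/21, 1, 1]
j=0 picked index 0: u0 ∈ [0, 1/14)
j=1 picked index 2: u0 ∈ [1/28, 11/84)
j=2 picked index 3: u0 ∈ [1/21, 3/14)
j=3 picked index 3: u0 ∈ [-1/28, 11/84)
j=4 picked index 4: u0 ∈ [1/21, 2/21)
j=5 picked index 5: u0 ∈ [1/84, 13/84)
j=6 picked index 5: u0 ∈ [-1/14, 1/14)
j=7 picked index 7: u0 ∈ [1/84, 5/84)
j=8 picked index 8: u0 ∈ [-1/42, 1/6)
j=9 picked index 8: u0 ∈ [-3/28, 1/12)
j=10 picked index 9: u0 ∈ [0, 5/42)
j=11 picked index 10: u0 ∈ [1/28, 1/12)
intersection: [1/21, 5/84)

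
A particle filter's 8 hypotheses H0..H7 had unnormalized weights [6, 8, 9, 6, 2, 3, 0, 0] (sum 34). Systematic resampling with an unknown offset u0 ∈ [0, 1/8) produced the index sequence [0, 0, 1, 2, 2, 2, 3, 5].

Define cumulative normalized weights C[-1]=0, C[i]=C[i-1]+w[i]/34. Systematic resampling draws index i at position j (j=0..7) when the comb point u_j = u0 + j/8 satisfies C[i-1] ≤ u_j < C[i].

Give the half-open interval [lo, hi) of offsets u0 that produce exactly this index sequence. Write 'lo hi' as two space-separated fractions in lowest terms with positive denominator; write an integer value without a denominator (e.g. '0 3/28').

5/136 7/136

C = [3/17, 7/17, 23/34, 29/34, 31/34, 1, 1, 1]
j=0 picked index 0: u0 ∈ [0, 3/17)
j=1 picked index 0: u0 ∈ [-1/8, 7/136)
j=2 picked index 1: u0 ∈ [-5/68, 11/68)
j=3 picked index 2: u0 ∈ [5/136, 41/136)
j=4 picked index 2: u0 ∈ [-3/34, 3/17)
j=5 picked index 2: u0 ∈ [-29/136, 7/136)
j=6 picked index 3: u0 ∈ [-5/68, 7/68)
j=7 picked index 5: u0 ∈ [5/136, 1/8)
intersection: [5/136, 7/136)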